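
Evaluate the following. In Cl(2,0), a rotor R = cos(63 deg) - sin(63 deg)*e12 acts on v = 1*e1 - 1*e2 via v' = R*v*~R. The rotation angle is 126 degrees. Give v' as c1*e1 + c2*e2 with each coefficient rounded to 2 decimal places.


Rotor R = cos(63deg) - sin(63deg)*e12
Rotation angle theta = 2 * 63 = 126 degrees
v' = R*v*~R rotates v by theta.
cos(126deg) = -0.5878, sin(126deg) = 0.8090
v'_1 = 1*cos(126deg) - (-1)*sin(126deg)
= 1*(-0.5878) - (-1)*0.8090
= 0.22
v'_2 = 1*sin(126deg) + (-1)*cos(126deg)
= 1*0.8090 + (-1)*(-0.5878)
= 1.40
v' = 0.22*e1 + 1.40*e2


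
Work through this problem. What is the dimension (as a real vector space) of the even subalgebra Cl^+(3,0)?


Even subalgebra dimension = 2^(n-1)
n = 3 + 0 = 3
2^(3 - 1) = 2^2 = 4
Verification: sum of C(3,k) for even k = 1 + 3 = 4
Result = 4


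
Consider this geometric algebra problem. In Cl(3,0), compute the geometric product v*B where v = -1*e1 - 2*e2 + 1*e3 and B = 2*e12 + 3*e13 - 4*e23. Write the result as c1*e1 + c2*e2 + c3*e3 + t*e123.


vB has grade-1 (vector) and grade-3 (trivector) parts: vB = (v _| B) + (v ^ B).
Vector part <vB>_1:
  e1: -v2*b12 - v3*b13 = -(-2)*(2) - (1)*(3) = 1
  e2: v1*b12 - v3*b23 = (-1)*(2) - (1)*(-4) = 2
  e3: v1*b13 + v2*b23 = (-1)*(3) + (-2)*(-4) = 5
Trivector part <vB>_3:
  e123: v1*b23 - v2*b13 + v3*b12 = (-1)*(-4) - (-2)*(3) + (1)*(2) = 12
vB = 1*e1 + 2*e2 + 5*e3 + 12*e123


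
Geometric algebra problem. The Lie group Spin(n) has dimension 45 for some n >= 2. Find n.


dim Spin(n) = dim so(n) = n(n-1)/2.
Solve n(n-1)/2 = 45, i.e. n^2 - n - 90 = 0.
Discriminant = 1 + 8*45 = 361
n = (1 + sqrt(361))/2 = (1 + 19)/2 = 10


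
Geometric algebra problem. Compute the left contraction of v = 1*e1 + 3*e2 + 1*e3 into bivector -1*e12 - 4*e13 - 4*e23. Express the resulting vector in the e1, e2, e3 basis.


Left contraction v _| B = <vB>_1 (grade-1 part of the geometric product vB).
Using e1_|e12 = e2, e2_|e12 = -e1, e1_|e13 = e3, e3_|e13 = -e1, e2_|e23 = e3, e3_|e23 = -e2:
e1 coeff: -v2*b12 - v3*b13 = -(3)*(-1) - (1)*(-4) = 7
e2 coeff: v1*b12 - v3*b23 = (1)*(-1) - (1)*(-4) = 3
e3 coeff: v1*b13 + v2*b23 = (1)*(-4) + (3)*(-4) = -16
v _| B = 7*e1 + 3*e2 - 16*e3


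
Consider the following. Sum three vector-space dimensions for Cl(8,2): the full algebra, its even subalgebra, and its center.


n = 8 + 2 = 10
Total dim = 2^10 = 1024
Even subalgebra dim = 2^9 = 512
n is even, so center dim = 1
Sum = 1024 + 512 + 1 = 1537


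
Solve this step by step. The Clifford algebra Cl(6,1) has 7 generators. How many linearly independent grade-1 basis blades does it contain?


Number of grade-k basis blades in Cl(p,q) with n = p + q is C(n, k).
n = 6 + 1 = 7
C(7, 1) = 7! / (1! * 6!)
= 5040 / (1 * 720)
= 7


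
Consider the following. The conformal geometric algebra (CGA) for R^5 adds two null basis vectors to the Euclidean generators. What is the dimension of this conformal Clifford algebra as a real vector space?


The conformal model of R^5 uses Cl(6,1): the 5 Euclidean generators plus two extra orthogonal generators e+ (e+^2 = +1) and e- (e-^2 = -1), from which the null vectors e0, einf are built.
Number of generators m = 5 + 2 = 7.
dim Cl(p,q) = 2^m = 2^7 = 128


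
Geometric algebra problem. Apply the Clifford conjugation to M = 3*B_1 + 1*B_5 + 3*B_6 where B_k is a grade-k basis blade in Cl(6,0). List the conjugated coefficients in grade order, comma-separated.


Clifford conjugate sign for grade k: (-1)^(k(k+1)/2)
Grade 1: (-1)^(1*2/2) = (-1)^1 = -1, coeff 3 -> -3
Grade 5: (-1)^(5*6/2) = (-1)^15 = -1, coeff 1 -> -1
Grade 6: (-1)^(6*7/2) = (-1)^21 = -1, coeff 3 -> -3
Conjugated coefficients: -3, -1, -3


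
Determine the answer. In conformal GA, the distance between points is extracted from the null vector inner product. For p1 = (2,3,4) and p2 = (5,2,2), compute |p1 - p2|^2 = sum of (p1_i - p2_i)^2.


p1 - p2 = (-3, 1, 2)
|p1 - p2|^2 = (-3)^2 + 1^2 + 2^2
= 9 + 1 + 4
= 14


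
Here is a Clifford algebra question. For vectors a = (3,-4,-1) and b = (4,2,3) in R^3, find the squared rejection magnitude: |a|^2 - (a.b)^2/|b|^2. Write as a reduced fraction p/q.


|a|^2 = 3^2 + (-4)^2 + (-1)^2 = 26
|b|^2 = 4^2 + 2^2 + 3^2 = 29
a . b = 3*4 + (-4)*2 + (-1)*3 = 1
(a.b)^2 = 1^2 = 1
|rej|^2 = 26 - 1/29
= (754 - 1)/29
= 753/29
In lowest terms: 753/29


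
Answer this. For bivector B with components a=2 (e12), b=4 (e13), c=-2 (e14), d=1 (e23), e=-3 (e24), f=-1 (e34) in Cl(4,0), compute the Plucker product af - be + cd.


Plucker relation: af - be + cd
a*f = 2*(-1) = -2
b*e = 4*(-3) = -12
c*d = (-2)*1 = -2
af - be + cd = -2 - (-12) + (-2)
= 8


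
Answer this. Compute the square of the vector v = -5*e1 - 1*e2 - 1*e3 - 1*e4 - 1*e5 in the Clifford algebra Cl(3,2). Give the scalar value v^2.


v^2 = sum of c_i^2 * e_i^2
Positive signature terms (e_i^2 = +1): (-5)^2 + (-1)^2 + (-1)^2 = 27
Negative signature terms (e_j^2 = -1): (-1)^2 + (-1)^2 = 2
v^2 = 27 - 2 = 25


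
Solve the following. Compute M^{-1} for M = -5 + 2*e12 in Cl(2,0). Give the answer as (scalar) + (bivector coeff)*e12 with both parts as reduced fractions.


M = -5 + 2*e12, where e12^2 = -1.
Since M commutes with its reverse ~M = a - b*e12, M * ~M = a^2 - b^2*e12^2 = a^2 + b^2.
So M^{-1} = ~M / (a^2 + b^2) = (a - b*e12)/(a^2 + b^2).
a^2 + b^2 = 25 + 4 = 29
Scalar part = -5/29 = -5/29
Bivector coeff = -2/29 = -2/29
M^{-1} = -5/29 - 2/29*e12


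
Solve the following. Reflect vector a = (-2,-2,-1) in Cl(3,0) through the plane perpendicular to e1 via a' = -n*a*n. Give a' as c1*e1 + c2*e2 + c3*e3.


Reflection formula: a' = -n*a*n, with n = e1 (unit vector, n^2 = 1).
For reflection through hyperplane perp to e1:
The component along e1 flips sign, others stay.
a = (-2, -2, -1)
a' = (2, -2, -1)
a' = 2*e1 - 2*e2 - 1*e3


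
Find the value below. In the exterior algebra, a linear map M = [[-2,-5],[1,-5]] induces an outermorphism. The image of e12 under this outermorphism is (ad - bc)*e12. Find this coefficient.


The outermorphism of a linear map f sends e1^e2 to f(e1)^f(e2).
f(e1) = -2*e1 + 1*e2
f(e2) = -5*e1 - 5*e2
f(e1) ^ f(e2) = (-2*e1 + 1*e2) ^ (-5*e1 - 5*e2)
= (-2)*(-5)*e12 + 1*(-5)*e21
= (10 - (-5))*e12
= 15*e12
Coefficient = 15


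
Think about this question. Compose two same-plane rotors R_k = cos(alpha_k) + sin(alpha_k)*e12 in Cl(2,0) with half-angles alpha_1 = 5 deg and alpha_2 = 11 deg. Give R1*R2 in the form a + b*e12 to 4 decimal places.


Same-plane rotors commute and their half-angles add:
R1*R2 = cos(a1 + a2) + sin(a1 + a2)*e12.
a1 + a2 = 5 + 11 = 16 deg
cos(16 deg) = 0.9613
sin(16 deg) = 0.2756
R1*R2 = 0.9613 + 0.2756*e12


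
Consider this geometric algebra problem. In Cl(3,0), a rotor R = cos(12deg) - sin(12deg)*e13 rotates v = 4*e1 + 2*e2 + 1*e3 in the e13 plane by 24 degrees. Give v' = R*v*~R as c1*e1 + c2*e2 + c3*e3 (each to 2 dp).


Rotor R = cos(12deg) - sin(12deg)*e13
Rotation angle theta = 2 * 12 = 24 degrees in the e13 plane (e1 -> e3).
The component perpendicular to the plane (e2) is invariant: v'_2 = v2 = 2.00
cos(24deg) = 0.9135, sin(24deg) = 0.4067
v'_1 = v1*cos(theta) - v3*sin(theta) = 4*0.9135 - 1*0.4067 = 3.25
v'_3 = v1*sin(theta) + v3*cos(theta) = 4*0.4067 + 1*0.9135 = 2.54
v' = 3.25*e1 + 2.00*e2 + 2.54*e3


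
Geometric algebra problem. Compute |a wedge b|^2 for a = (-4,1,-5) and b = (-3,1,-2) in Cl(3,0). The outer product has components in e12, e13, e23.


a wedge b = (a1*b2 - a2*b1)*e12 + (a1*b3 - a3*b1)*e13 + (a2*b3 - a3*b2)*e23
e12 coeff: (-4)*1 - 1*(-3) = -4 - (-3) = -1
e13 coeff: (-4)*(-2) - (-5)*(-3) = 8 - 15 = -7
e23 coeff: 1*(-2) - (-5)*1 = -2 - (-5) = 3
|a wedge b|^2 = (-1)^2 + (-7)^2 + 3^2
= 1 + 49 + 9
= 59


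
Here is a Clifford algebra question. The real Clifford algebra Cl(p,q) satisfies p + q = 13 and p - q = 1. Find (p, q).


We need p + q = 13 and p - q = 1.
Adding: 2p = 13 + 1 = 14, so p = 7.
Then q = 13 - 7 = 6.
(p, q) = (7, 6)


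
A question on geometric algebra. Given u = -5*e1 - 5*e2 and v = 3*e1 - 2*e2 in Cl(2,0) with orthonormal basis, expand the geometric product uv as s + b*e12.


Expand: (-5*e1 - 5*e2)(3*e1 - 2*e2)
= (-5)*3*e1e1 + (-5)*(-2)*e1e2 + (-5)*3*e2e1 + (-5)*(-2)*e2e2
Using e1^2 = e2^2 = 1, e2e1 = -e1e2:
Scalar part s = (-5)*3 + (-5)*(-2) = -15 + 10 = -5
Bivector part b = (-5)*(-2) - (-5)*3 = 10 - (-15) = 25
uv = -5 + 25*e12


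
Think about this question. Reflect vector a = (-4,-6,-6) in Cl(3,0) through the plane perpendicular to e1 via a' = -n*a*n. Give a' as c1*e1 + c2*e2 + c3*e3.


Reflection formula: a' = -n*a*n, with n = e1 (unit vector, n^2 = 1).
For reflection through hyperplane perp to e1:
The component along e1 flips sign, others stay.
a = (-4, -6, -6)
a' = (4, -6, -6)
a' = 4*e1 - 6*e2 - 6*e3


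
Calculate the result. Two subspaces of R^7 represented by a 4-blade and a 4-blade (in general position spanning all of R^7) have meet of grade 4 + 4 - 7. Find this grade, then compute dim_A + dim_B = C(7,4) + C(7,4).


Meet grade = grade(A) + grade(B) - n
= 4 + 4 - 7 = 1
C(7,4) = 35
C(7,4) = 35
dim_A + dim_B = 35 + 35 = 70


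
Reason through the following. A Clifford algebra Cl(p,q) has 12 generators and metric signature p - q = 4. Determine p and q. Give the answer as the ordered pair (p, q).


We need p + q = 12 and p - q = 4.
Adding: 2p = 12 + 4 = 16, so p = 8.
Then q = 12 - 8 = 4.
(p, q) = (8, 4)


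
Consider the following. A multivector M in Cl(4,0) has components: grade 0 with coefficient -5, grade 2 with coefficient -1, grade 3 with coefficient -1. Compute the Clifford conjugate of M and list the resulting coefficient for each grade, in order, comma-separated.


Clifford conjugate sign for grade k: (-1)^(k(k+1)/2)
Grade 0: (-1)^(0*1/2) = (-1)^0 = 1, coeff -5 -> -5
Grade 2: (-1)^(2*3/2) = (-1)^3 = -1, coeff -1 -> 1
Grade 3: (-1)^(3*4/2) = (-1)^6 = 1, coeff -1 -> -1
Conjugated coefficients: -5, 1, -1


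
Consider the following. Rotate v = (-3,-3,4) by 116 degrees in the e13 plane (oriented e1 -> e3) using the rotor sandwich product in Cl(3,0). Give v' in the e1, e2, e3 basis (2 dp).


Rotor R = cos(58deg) - sin(58deg)*e13
Rotation angle theta = 2 * 58 = 116 degrees in the e13 plane (e1 -> e3).
The component perpendicular to the plane (e2) is invariant: v'_2 = v2 = -3.00
cos(116deg) = -0.4384, sin(116deg) = 0.8988
v'_1 = v1*cos(theta) - v3*sin(theta) = -3*(-0.4384) - 4*0.8988 = -2.28
v'_3 = v1*sin(theta) + v3*cos(theta) = -3*0.8988 + 4*(-0.4384) = -4.45
v' = -2.28*e1 - 3.00*e2 - 4.45*e3


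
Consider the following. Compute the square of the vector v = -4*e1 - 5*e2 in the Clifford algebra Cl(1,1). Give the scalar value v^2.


v^2 = sum of c_i^2 * e_i^2
Positive signature terms (e_i^2 = +1): (-4)^2 = 16
Negative signature terms (e_j^2 = -1): (-5)^2 = 25
v^2 = 16 - 25 = -9


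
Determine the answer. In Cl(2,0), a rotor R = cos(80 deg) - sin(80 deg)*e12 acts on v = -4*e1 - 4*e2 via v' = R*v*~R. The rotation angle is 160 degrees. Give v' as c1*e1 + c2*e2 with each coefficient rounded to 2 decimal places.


Rotor R = cos(80deg) - sin(80deg)*e12
Rotation angle theta = 2 * 80 = 160 degrees
v' = R*v*~R rotates v by theta.
cos(160deg) = -0.9397, sin(160deg) = 0.3420
v'_1 = -4*cos(160deg) - (-4)*sin(160deg)
= -4*(-0.9397) - (-4)*0.3420
= 5.13
v'_2 = -4*sin(160deg) + (-4)*cos(160deg)
= -4*0.3420 + (-4)*(-0.9397)
= 2.39
v' = 5.13*e1 + 2.39*e2


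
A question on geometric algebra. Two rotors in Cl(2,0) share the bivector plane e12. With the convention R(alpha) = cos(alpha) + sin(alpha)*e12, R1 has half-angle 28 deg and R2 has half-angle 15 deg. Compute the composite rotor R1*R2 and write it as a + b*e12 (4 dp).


Same-plane rotors commute and their half-angles add:
R1*R2 = cos(a1 + a2) + sin(a1 + a2)*e12.
a1 + a2 = 28 + 15 = 43 deg
cos(43 deg) = 0.7314
sin(43 deg) = 0.6820
R1*R2 = 0.7314 + 0.6820*e12


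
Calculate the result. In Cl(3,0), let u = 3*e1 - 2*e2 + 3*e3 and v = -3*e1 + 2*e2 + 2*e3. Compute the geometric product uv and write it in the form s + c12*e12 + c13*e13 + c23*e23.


In Cl(3,0): e_i^2 = 1, e_ie_j = -e_je_i for i != j.
Scalar part = u . v = 3*(-3) + (-2)*2 + 3*2
= -9 + (-4) + 6 = -7
e12 coeff = 3*2 - (-2)*(-3) = 6 - 6 = 0
e13 coeff = 3*2 - 3*(-3) = 6 - (-9) = 15
e23 coeff = (-2)*2 - 3*2 = -4 - 6 = -10
uv = -7 + 0*e12 + 15*e13 - 10*e23


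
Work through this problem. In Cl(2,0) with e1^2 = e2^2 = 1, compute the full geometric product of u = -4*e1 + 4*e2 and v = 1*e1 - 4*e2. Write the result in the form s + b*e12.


Expand: (-4*e1 + 4*e2)(1*e1 - 4*e2)
= (-4)*1*e1e1 + (-4)*(-4)*e1e2 + 4*1*e2e1 + 4*(-4)*e2e2
Using e1^2 = e2^2 = 1, e2e1 = -e1e2:
Scalar part s = (-4)*1 + 4*(-4) = -4 + (-16) = -20
Bivector part b = (-4)*(-4) - 4*1 = 16 - 4 = 12
uv = -20 + 12*e12


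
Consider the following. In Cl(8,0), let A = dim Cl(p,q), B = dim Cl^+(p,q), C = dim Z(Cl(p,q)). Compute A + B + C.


n = 8 + 0 = 8
Total dim = 2^8 = 256
Even subalgebra dim = 2^7 = 128
n is even, so center dim = 1
Sum = 256 + 128 + 1 = 385


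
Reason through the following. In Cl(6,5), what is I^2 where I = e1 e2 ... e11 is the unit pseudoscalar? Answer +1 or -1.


The pseudoscalar I = e1...e_n (product of all n generators) of Cl(p,q) satisfies I^2 = (-1)^(q + n(n-1)/2).
p = 6, q = 5, n = p + q = 11
n(n-1)/2 = 11 * 10 / 2 = 55
Exponent = q + n(n-1)/2 = 5 + 55 = 60
I^2 = (-1)^60 = +1


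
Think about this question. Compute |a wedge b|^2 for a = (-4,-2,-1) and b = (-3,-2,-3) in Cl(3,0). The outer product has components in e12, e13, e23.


a wedge b = (a1*b2 - a2*b1)*e12 + (a1*b3 - a3*b1)*e13 + (a2*b3 - a3*b2)*e23
e12 coeff: (-4)*(-2) - (-2)*(-3) = 8 - 6 = 2
e13 coeff: (-4)*(-3) - (-1)*(-3) = 12 - 3 = 9
e23 coeff: (-2)*(-3) - (-1)*(-2) = 6 - 2 = 4
|a wedge b|^2 = 2^2 + 9^2 + 4^2
= 4 + 81 + 16
= 101


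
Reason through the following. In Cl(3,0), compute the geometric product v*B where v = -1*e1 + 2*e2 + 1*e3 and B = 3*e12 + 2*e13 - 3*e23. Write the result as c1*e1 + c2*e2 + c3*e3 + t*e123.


vB has grade-1 (vector) and grade-3 (trivector) parts: vB = (v _| B) + (v ^ B).
Vector part <vB>_1:
  e1: -v2*b12 - v3*b13 = -(2)*(3) - (1)*(2) = -8
  e2: v1*b12 - v3*b23 = (-1)*(3) - (1)*(-3) = 0
  e3: v1*b13 + v2*b23 = (-1)*(2) + (2)*(-3) = -8
Trivector part <vB>_3:
  e123: v1*b23 - v2*b13 + v3*b12 = (-1)*(-3) - (2)*(2) + (1)*(3) = 2
vB = -8*e1 + 0*e2 - 8*e3 + 2*e123


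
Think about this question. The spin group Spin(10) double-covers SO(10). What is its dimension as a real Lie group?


Spin(n) double-covers SO(n); both have Lie algebra so(n) of dimension n(n-1)/2.
n = 10
n(n-1) = 10 * 9 = 90
dim Spin(10) = 90/2 = 45


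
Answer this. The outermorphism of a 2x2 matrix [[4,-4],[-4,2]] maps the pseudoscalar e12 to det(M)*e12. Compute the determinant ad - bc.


The outermorphism of a linear map f sends e1^e2 to f(e1)^f(e2).
f(e1) = 4*e1 - 4*e2
f(e2) = -4*e1 + 2*e2
f(e1) ^ f(e2) = (4*e1 - 4*e2) ^ (-4*e1 + 2*e2)
= 4*2*e12 + (-4)*(-4)*e21
= (8 - 16)*e12
= -8*e12
Coefficient = -8


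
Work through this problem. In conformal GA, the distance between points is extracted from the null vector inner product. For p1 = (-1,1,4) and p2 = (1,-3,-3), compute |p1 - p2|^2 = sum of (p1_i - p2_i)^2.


p1 - p2 = (-2, 4, 7)
|p1 - p2|^2 = (-2)^2 + 4^2 + 7^2
= 4 + 16 + 49
= 69


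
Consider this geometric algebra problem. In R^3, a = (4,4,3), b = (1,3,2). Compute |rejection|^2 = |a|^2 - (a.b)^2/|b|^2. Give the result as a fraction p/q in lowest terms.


|a|^2 = 4^2 + 4^2 + 3^2 = 41
|b|^2 = 1^2 + 3^2 + 2^2 = 14
a . b = 4*1 + 4*3 + 3*2 = 22
(a.b)^2 = 22^2 = 484
|rej|^2 = 41 - 484/14
= (574 - 484)/14
= 90/14
In lowest terms: 45/7


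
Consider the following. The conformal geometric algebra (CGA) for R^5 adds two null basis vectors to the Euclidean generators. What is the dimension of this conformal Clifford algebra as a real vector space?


The conformal model of R^5 uses Cl(6,1): the 5 Euclidean generators plus two extra orthogonal generators e+ (e+^2 = +1) and e- (e-^2 = -1), from which the null vectors e0, einf are built.
Number of generators m = 5 + 2 = 7.
dim Cl(p,q) = 2^m = 2^7 = 128


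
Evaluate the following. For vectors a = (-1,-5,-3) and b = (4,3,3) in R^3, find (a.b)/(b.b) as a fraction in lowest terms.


Projection coefficient = (a . b) / (b . b)
a . b = (-1)*4 + (-5)*3 + (-3)*3
= -4 + (-15) + (-9) = -28
b . b = 4^2 + 3^2 + 3^2
= 16 + 9 + 9 = 34
Coefficient = -28/34
In lowest terms: -14/17


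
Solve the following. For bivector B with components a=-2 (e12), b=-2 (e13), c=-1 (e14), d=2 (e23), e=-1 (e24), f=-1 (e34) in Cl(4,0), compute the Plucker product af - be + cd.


Plucker relation: af - be + cd
a*f = (-2)*(-1) = 2
b*e = (-2)*(-1) = 2
c*d = (-1)*2 = -2
af - be + cd = 2 - 2 + (-2)
= -2


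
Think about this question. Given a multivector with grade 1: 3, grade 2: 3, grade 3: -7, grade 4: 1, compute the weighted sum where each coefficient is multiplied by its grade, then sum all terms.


Grade-weighted sum = sum of grade_k * coefficient_k
1*3 = 3
2*3 = 6
3*(-7) = -21
4*1 = 4
Total = 3 + 6 + (-21) + 4 = -8


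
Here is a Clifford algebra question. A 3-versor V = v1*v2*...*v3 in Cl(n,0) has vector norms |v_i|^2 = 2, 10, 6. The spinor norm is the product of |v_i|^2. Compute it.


Spinor norm N(V) = |v1|^2 * |v2|^2 * ... * |v3|^2
= 2 * 10 * 6
Running product: 2, 20, 120
N(V) = 120


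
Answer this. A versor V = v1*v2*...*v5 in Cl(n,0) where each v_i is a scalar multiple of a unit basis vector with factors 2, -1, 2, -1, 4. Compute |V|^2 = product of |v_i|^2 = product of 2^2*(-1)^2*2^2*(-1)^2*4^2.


Each vector v_i has |v_i|^2 = s_i^2
Squared scales: 2^2 = 4, (-1)^2 = 1, 2^2 = 4, (-1)^2 = 1, 4^2 = 16
|V|^2 = 4 * 1 * 4 * 1 * 16
= 256


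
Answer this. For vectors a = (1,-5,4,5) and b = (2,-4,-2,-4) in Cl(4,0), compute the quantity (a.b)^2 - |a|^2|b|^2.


a . b = 1*2 + (-5)*(-4) + 4*(-2) + 5*(-4)
= 2 + 20 + (-8) + (-20) = -6
|a|^2 = 1^2 + (-5)^2 + 4^2 + 5^2 = 67
|b|^2 = 2^2 + (-4)^2 + (-2)^2 + (-4)^2 = 40
(a.b)^2 = (-6)^2 = 36
|a|^2 * |b|^2 = 67 * 40 = 2680
Result = 36 - 2680 = -2644


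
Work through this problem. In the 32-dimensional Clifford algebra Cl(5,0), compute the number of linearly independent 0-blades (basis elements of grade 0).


Number of grade-k basis blades in Cl(p,q) with n = p + q is C(n, k).
n = 5 + 0 = 5
C(5, 0) = 5! / (0! * 5!)
= 120 / (1 * 120)
= 1


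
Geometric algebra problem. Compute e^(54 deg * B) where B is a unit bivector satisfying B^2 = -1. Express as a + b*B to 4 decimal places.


For a unit bivector B with B^2 = -1, the exponential series gives
e^(theta*B) = cos(theta) + sin(theta)*B (the GA analogue of Euler's formula).
theta = 54 degrees = 0.942478 rad
cos(54 deg) = 0.5878
sin(54 deg) = 0.8090
exp(theta*B) = 0.5878 + 0.8090*B


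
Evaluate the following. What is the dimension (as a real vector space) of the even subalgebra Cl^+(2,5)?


Even subalgebra dimension = 2^(n-1)
n = 2 + 5 = 7
2^(7 - 1) = 2^6 = 64
Verification: sum of C(7,k) for even k = 1 + 21 + 35 + 7 = 64
Result = 64


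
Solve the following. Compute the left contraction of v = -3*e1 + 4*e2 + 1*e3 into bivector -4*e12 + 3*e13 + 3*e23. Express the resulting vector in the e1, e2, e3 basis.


Left contraction v _| B = <vB>_1 (grade-1 part of the geometric product vB).
Using e1_|e12 = e2, e2_|e12 = -e1, e1_|e13 = e3, e3_|e13 = -e1, e2_|e23 = e3, e3_|e23 = -e2:
e1 coeff: -v2*b12 - v3*b13 = -(4)*(-4) - (1)*(3) = 13
e2 coeff: v1*b12 - v3*b23 = (-3)*(-4) - (1)*(3) = 9
e3 coeff: v1*b13 + v2*b23 = (-3)*(3) + (4)*(3) = 3
v _| B = 13*e1 + 9*e2 + 3*e3


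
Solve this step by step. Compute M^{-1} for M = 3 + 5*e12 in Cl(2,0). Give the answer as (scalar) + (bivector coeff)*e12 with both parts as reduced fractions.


M = 3 + 5*e12, where e12^2 = -1.
Since M commutes with its reverse ~M = a - b*e12, M * ~M = a^2 - b^2*e12^2 = a^2 + b^2.
So M^{-1} = ~M / (a^2 + b^2) = (a - b*e12)/(a^2 + b^2).
a^2 + b^2 = 9 + 25 = 34
Scalar part = 3/34 = 3/34
Bivector coeff = -5/34 = -5/34
M^{-1} = 3/34 - 5/34*e12


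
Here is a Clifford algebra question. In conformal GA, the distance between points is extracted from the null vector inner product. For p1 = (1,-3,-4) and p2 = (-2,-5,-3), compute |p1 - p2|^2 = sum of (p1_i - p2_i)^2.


p1 - p2 = (3, 2, -1)
|p1 - p2|^2 = 3^2 + 2^2 + (-1)^2
= 9 + 4 + 1
= 14


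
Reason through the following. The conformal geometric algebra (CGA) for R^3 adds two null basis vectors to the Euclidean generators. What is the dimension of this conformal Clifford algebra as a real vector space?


The conformal model of R^3 uses Cl(4,1): the 3 Euclidean generators plus two extra orthogonal generators e+ (e+^2 = +1) and e- (e-^2 = -1), from which the null vectors e0, einf are built.
Number of generators m = 3 + 2 = 5.
dim Cl(p,q) = 2^m = 2^5 = 32


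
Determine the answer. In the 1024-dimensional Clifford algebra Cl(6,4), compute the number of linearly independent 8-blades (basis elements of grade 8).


Number of grade-k basis blades in Cl(p,q) with n = p + q is C(n, k).
n = 6 + 4 = 10
C(10, 8) = 10! / (8! * 2!)
= 3628800 / (40320 * 2)
= 45


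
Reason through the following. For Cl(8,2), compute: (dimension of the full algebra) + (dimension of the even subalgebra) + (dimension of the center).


n = 8 + 2 = 10
Total dim = 2^10 = 1024
Even subalgebra dim = 2^9 = 512
n is even, so center dim = 1
Sum = 1024 + 512 + 1 = 1537


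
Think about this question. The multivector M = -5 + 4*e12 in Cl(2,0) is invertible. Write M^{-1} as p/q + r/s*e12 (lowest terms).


M = -5 + 4*e12, where e12^2 = -1.
Since M commutes with its reverse ~M = a - b*e12, M * ~M = a^2 - b^2*e12^2 = a^2 + b^2.
So M^{-1} = ~M / (a^2 + b^2) = (a - b*e12)/(a^2 + b^2).
a^2 + b^2 = 25 + 16 = 41
Scalar part = -5/41 = -5/41
Bivector coeff = -4/41 = -4/41
M^{-1} = -5/41 - 4/41*e12


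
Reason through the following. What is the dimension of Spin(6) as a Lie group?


Spin(n) double-covers SO(n); both have Lie algebra so(n) of dimension n(n-1)/2.
n = 6
n(n-1) = 6 * 5 = 30
dim Spin(6) = 30/2 = 15


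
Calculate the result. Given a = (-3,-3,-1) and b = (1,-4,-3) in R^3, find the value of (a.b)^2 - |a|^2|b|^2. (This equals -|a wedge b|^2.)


a . b = (-3)*1 + (-3)*(-4) + (-1)*(-3)
= -3 + 12 + 3 = 12
|a|^2 = (-3)^2 + (-3)^2 + (-1)^2 = 19
|b|^2 = 1^2 + (-4)^2 + (-3)^2 = 26
(a.b)^2 = 12^2 = 144
|a|^2 * |b|^2 = 19 * 26 = 494
Result = 144 - 494 = -350


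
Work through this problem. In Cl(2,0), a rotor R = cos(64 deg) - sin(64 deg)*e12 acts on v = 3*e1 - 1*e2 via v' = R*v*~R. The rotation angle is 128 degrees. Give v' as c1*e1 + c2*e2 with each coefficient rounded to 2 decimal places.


Rotor R = cos(64deg) - sin(64deg)*e12
Rotation angle theta = 2 * 64 = 128 degrees
v' = R*v*~R rotates v by theta.
cos(128deg) = -0.6157, sin(128deg) = 0.7880
v'_1 = 3*cos(128deg) - (-1)*sin(128deg)
= 3*(-0.6157) - (-1)*0.7880
= -1.06
v'_2 = 3*sin(128deg) + (-1)*cos(128deg)
= 3*0.7880 + (-1)*(-0.6157)
= 2.98
v' = -1.06*e1 + 2.98*e2


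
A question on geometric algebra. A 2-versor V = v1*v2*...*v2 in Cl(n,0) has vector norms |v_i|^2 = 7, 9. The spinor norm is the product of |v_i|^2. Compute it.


Spinor norm N(V) = |v1|^2 * |v2|^2 * ... * |v2|^2
= 7 * 9
Running product: 7, 63
N(V) = 63


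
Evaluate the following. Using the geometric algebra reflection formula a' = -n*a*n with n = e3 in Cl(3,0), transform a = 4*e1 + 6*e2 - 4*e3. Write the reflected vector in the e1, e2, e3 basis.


Reflection formula: a' = -n*a*n, with n = e3 (unit vector, n^2 = 1).
For reflection through hyperplane perp to e3:
The component along e3 flips sign, others stay.
a = (4, 6, -4)
a' = (4, 6, 4)
a' = 4*e1 + 6*e2 + 4*e3


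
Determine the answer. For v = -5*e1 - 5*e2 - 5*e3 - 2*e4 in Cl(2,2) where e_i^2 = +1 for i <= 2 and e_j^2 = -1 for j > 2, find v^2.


v^2 = sum of c_i^2 * e_i^2
Positive signature terms (e_i^2 = +1): (-5)^2 + (-5)^2 = 50
Negative signature terms (e_j^2 = -1): (-5)^2 + (-2)^2 = 29
v^2 = 50 - 29 = 21


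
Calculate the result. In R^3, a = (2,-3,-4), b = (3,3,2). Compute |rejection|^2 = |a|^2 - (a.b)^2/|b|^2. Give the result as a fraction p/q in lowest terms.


|a|^2 = 2^2 + (-3)^2 + (-4)^2 = 29
|b|^2 = 3^2 + 3^2 + 2^2 = 22
a . b = 2*3 + (-3)*3 + (-4)*2 = -11
(a.b)^2 = (-11)^2 = 121
|rej|^2 = 29 - 121/22
= (638 - 121)/22
= 517/22
In lowest terms: 47/2


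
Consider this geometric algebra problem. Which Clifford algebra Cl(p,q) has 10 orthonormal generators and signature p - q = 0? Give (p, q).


We need p + q = 10 and p - q = 0.
Adding: 2p = 10 + 0 = 10, so p = 5.
Then q = 10 - 5 = 5.
(p, q) = (5, 5)


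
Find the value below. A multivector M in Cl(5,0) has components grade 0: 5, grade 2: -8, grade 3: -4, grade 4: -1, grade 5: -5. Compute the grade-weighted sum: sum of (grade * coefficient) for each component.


Grade-weighted sum = sum of grade_k * coefficient_k
0*5 = 0
2*(-8) = -16
3*(-4) = -12
4*(-1) = -4
5*(-5) = -25
Total = 0 + (-16) + (-12) + (-4) + (-25) = -57


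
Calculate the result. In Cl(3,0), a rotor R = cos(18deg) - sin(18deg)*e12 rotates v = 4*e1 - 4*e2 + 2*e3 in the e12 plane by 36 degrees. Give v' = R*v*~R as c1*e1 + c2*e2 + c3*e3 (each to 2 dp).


Rotor R = cos(18deg) - sin(18deg)*e12
Rotation angle theta = 2 * 18 = 36 degrees in the e12 plane (e1 -> e2).
The component perpendicular to the plane (e3) is invariant: v'_3 = v3 = 2.00
cos(36deg) = 0.8090, sin(36deg) = 0.5878
v'_1 = v1*cos(theta) - v2*sin(theta) = 4*0.8090 - (-4)*0.5878 = 5.59
v'_2 = v1*sin(theta) + v2*cos(theta) = 4*0.5878 + (-4)*0.8090 = -0.88
v' = 5.59*e1 - 0.88*e2 + 2.00*e3


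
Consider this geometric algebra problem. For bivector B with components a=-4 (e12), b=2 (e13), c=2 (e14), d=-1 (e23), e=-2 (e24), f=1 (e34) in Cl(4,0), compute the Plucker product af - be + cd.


Plucker relation: af - be + cd
a*f = (-4)*1 = -4
b*e = 2*(-2) = -4
c*d = 2*(-1) = -2
af - be + cd = -4 - (-4) + (-2)
= -2


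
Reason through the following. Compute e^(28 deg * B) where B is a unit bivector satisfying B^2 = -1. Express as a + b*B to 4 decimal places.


For a unit bivector B with B^2 = -1, the exponential series gives
e^(theta*B) = cos(theta) + sin(theta)*B (the GA analogue of Euler's formula).
theta = 28 degrees = 0.488692 rad
cos(28 deg) = 0.8829
sin(28 deg) = 0.4695
exp(theta*B) = 0.8829 + 0.4695*B


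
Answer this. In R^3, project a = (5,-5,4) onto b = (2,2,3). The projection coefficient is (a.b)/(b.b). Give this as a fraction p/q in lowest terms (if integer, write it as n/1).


Projection coefficient = (a . b) / (b . b)
a . b = 5*2 + (-5)*2 + 4*3
= 10 + (-10) + 12 = 12
b . b = 2^2 + 2^2 + 3^2
= 4 + 4 + 9 = 17
Coefficient = 12/17
In lowest terms: 12/17


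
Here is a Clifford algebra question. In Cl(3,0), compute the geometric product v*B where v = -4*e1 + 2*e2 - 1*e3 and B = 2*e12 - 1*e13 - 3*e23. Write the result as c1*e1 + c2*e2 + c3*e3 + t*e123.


vB has grade-1 (vector) and grade-3 (trivector) parts: vB = (v _| B) + (v ^ B).
Vector part <vB>_1:
  e1: -v2*b12 - v3*b13 = -(2)*(2) - (-1)*(-1) = -5
  e2: v1*b12 - v3*b23 = (-4)*(2) - (-1)*(-3) = -11
  e3: v1*b13 + v2*b23 = (-4)*(-1) + (2)*(-3) = -2
Trivector part <vB>_3:
  e123: v1*b23 - v2*b13 + v3*b12 = (-4)*(-3) - (2)*(-1) + (-1)*(2) = 12
vB = -5*e1 - 11*e2 - 2*e3 + 12*e123


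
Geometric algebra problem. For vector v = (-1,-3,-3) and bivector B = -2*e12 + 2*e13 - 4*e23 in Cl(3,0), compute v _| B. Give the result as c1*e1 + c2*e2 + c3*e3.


Left contraction v _| B = <vB>_1 (grade-1 part of the geometric product vB).
Using e1_|e12 = e2, e2_|e12 = -e1, e1_|e13 = e3, e3_|e13 = -e1, e2_|e23 = e3, e3_|e23 = -e2:
e1 coeff: -v2*b12 - v3*b13 = -(-3)*(-2) - (-3)*(2) = 0
e2 coeff: v1*b12 - v3*b23 = (-1)*(-2) - (-3)*(-4) = -10
e3 coeff: v1*b13 + v2*b23 = (-1)*(2) + (-3)*(-4) = 10
v _| B = 0*e1 - 10*e2 + 10*e3


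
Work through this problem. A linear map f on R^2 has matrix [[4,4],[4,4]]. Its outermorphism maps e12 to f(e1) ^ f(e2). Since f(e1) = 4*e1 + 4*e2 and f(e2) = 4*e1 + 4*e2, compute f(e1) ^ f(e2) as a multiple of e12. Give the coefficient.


The outermorphism of a linear map f sends e1^e2 to f(e1)^f(e2).
f(e1) = 4*e1 + 4*e2
f(e2) = 4*e1 + 4*e2
f(e1) ^ f(e2) = (4*e1 + 4*e2) ^ (4*e1 + 4*e2)
= 4*4*e12 + 4*4*e21
= (16 - 16)*e12
= 0*e12
Coefficient = 0


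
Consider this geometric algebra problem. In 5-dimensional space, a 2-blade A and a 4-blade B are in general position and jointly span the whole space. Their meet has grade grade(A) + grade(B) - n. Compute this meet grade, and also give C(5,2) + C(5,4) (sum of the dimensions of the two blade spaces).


Meet grade = grade(A) + grade(B) - n
= 2 + 4 - 5 = 1
C(5,2) = 10
C(5,4) = 5
dim_A + dim_B = 10 + 5 = 15


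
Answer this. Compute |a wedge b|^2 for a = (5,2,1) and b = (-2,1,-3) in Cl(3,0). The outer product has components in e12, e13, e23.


a wedge b = (a1*b2 - a2*b1)*e12 + (a1*b3 - a3*b1)*e13 + (a2*b3 - a3*b2)*e23
e12 coeff: 5*1 - 2*(-2) = 5 - (-4) = 9
e13 coeff: 5*(-3) - 1*(-2) = -15 - (-2) = -13
e23 coeff: 2*(-3) - 1*1 = -6 - 1 = -7
|a wedge b|^2 = 9^2 + (-13)^2 + (-7)^2
= 81 + 169 + 49
= 299


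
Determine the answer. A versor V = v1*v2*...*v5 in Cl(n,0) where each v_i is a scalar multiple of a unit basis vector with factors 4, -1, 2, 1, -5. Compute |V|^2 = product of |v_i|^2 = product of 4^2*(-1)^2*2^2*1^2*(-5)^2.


Each vector v_i has |v_i|^2 = s_i^2
Squared scales: 4^2 = 16, (-1)^2 = 1, 2^2 = 4, 1^2 = 1, (-5)^2 = 25
|V|^2 = 16 * 1 * 4 * 1 * 25
= 1600


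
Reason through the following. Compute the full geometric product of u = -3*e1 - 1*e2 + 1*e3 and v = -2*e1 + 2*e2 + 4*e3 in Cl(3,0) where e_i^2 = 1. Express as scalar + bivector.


In Cl(3,0): e_i^2 = 1, e_ie_j = -e_je_i for i != j.
Scalar part = u . v = (-3)*(-2) + (-1)*2 + 1*4
= 6 + (-2) + 4 = 8
e12 coeff = (-3)*2 - (-1)*(-2) = -6 - 2 = -8
e13 coeff = (-3)*4 - 1*(-2) = -12 - (-2) = -10
e23 coeff = (-1)*4 - 1*2 = -4 - 2 = -6
uv = 8 - 8*e12 - 10*e13 - 6*e23


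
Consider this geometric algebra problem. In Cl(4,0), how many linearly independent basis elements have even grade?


Even subalgebra dimension = 2^(n-1)
n = 4 + 0 = 4
2^(4 - 1) = 2^3 = 8
Verification: sum of C(4,k) for even k = 1 + 6 + 1 = 8
Result = 8


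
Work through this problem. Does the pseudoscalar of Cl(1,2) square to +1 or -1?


The pseudoscalar I = e1...e_n (product of all n generators) of Cl(p,q) satisfies I^2 = (-1)^(q + n(n-1)/2).
p = 1, q = 2, n = p + q = 3
n(n-1)/2 = 3 * 2 / 2 = 3
Exponent = q + n(n-1)/2 = 2 + 3 = 5
I^2 = (-1)^5 = -1


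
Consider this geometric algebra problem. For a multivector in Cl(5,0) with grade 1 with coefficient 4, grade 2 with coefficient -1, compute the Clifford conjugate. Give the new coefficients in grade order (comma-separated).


Clifford conjugate sign for grade k: (-1)^(k(k+1)/2)
Grade 1: (-1)^(1*2/2) = (-1)^1 = -1, coeff 4 -> -4
Grade 2: (-1)^(2*3/2) = (-1)^3 = -1, coeff -1 -> 1
Conjugated coefficients: -4, 1


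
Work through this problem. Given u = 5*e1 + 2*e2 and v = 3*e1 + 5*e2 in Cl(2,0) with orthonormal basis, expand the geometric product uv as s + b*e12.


Expand: (5*e1 + 2*e2)(3*e1 + 5*e2)
= 5*3*e1e1 + 5*5*e1e2 + 2*3*e2e1 + 2*5*e2e2
Using e1^2 = e2^2 = 1, e2e1 = -e1e2:
Scalar part s = 5*3 + 2*5 = 15 + 10 = 25
Bivector part b = 5*5 - 2*3 = 25 - 6 = 19
uv = 25 + 19*e12


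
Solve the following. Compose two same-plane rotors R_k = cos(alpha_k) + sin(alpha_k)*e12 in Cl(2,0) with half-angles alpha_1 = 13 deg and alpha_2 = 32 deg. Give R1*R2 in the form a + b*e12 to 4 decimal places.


Same-plane rotors commute and their half-angles add:
R1*R2 = cos(a1 + a2) + sin(a1 + a2)*e12.
a1 + a2 = 13 + 32 = 45 deg
cos(45 deg) = 0.7071
sin(45 deg) = 0.7071
R1*R2 = 0.7071 + 0.7071*e12


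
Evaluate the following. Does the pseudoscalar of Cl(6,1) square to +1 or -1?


The pseudoscalar I = e1...e_n (product of all n generators) of Cl(p,q) satisfies I^2 = (-1)^(q + n(n-1)/2).
p = 6, q = 1, n = p + q = 7
n(n-1)/2 = 7 * 6 / 2 = 21
Exponent = q + n(n-1)/2 = 1 + 21 = 22
I^2 = (-1)^22 = +1


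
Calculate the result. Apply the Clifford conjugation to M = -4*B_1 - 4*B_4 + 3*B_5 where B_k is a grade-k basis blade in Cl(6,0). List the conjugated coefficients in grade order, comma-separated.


Clifford conjugate sign for grade k: (-1)^(k(k+1)/2)
Grade 1: (-1)^(1*2/2) = (-1)^1 = -1, coeff -4 -> 4
Grade 4: (-1)^(4*5/2) = (-1)^10 = 1, coeff -4 -> -4
Grade 5: (-1)^(5*6/2) = (-1)^15 = -1, coeff 3 -> -3
Conjugated coefficients: 4, -4, -3


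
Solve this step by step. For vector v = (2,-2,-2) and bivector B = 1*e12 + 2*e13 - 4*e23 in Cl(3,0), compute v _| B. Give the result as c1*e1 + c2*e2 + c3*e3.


Left contraction v _| B = <vB>_1 (grade-1 part of the geometric product vB).
Using e1_|e12 = e2, e2_|e12 = -e1, e1_|e13 = e3, e3_|e13 = -e1, e2_|e23 = e3, e3_|e23 = -e2:
e1 coeff: -v2*b12 - v3*b13 = -(-2)*(1) - (-2)*(2) = 6
e2 coeff: v1*b12 - v3*b23 = (2)*(1) - (-2)*(-4) = -6
e3 coeff: v1*b13 + v2*b23 = (2)*(2) + (-2)*(-4) = 12
v _| B = 6*e1 - 6*e2 + 12*e3


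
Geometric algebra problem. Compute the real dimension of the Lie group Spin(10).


Spin(n) double-covers SO(n); both have Lie algebra so(n) of dimension n(n-1)/2.
n = 10
n(n-1) = 10 * 9 = 90
dim Spin(10) = 90/2 = 45


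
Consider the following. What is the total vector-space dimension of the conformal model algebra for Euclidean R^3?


The conformal model of R^3 uses Cl(4,1): the 3 Euclidean generators plus two extra orthogonal generators e+ (e+^2 = +1) and e- (e-^2 = -1), from which the null vectors e0, einf are built.
Number of generators m = 3 + 2 = 5.
dim Cl(p,q) = 2^m = 2^5 = 32


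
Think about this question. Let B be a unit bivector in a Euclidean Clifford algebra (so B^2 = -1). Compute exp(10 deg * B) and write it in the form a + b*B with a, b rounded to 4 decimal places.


For a unit bivector B with B^2 = -1, the exponential series gives
e^(theta*B) = cos(theta) + sin(theta)*B (the GA analogue of Euler's formula).
theta = 10 degrees = 0.174533 rad
cos(10 deg) = 0.9848
sin(10 deg) = 0.1736
exp(theta*B) = 0.9848 + 0.1736*B


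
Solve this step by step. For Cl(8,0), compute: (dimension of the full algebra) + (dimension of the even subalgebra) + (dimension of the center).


n = 8 + 0 = 8
Total dim = 2^8 = 256
Even subalgebra dim = 2^7 = 128
n is even, so center dim = 1
Sum = 256 + 128 + 1 = 385


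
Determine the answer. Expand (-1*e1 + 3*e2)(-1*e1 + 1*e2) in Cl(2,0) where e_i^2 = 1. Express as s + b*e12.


Expand: (-1*e1 + 3*e2)(-1*e1 + 1*e2)
= (-1)*(-1)*e1e1 + (-1)*1*e1e2 + 3*(-1)*e2e1 + 3*1*e2e2
Using e1^2 = e2^2 = 1, e2e1 = -e1e2:
Scalar part s = (-1)*(-1) + 3*1 = 1 + 3 = 4
Bivector part b = (-1)*1 - 3*(-1) = -1 - (-3) = 2
uv = 4 + 2*e12


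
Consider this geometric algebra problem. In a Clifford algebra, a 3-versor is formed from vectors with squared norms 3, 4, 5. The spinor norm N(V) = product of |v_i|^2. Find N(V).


Spinor norm N(V) = |v1|^2 * |v2|^2 * ... * |v3|^2
= 3 * 4 * 5
Running product: 3, 12, 60
N(V) = 60


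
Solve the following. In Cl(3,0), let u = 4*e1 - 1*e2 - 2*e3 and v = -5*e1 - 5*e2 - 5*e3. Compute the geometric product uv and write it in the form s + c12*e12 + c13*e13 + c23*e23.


In Cl(3,0): e_i^2 = 1, e_ie_j = -e_je_i for i != j.
Scalar part = u . v = 4*(-5) + (-1)*(-5) + (-2)*(-5)
= -20 + 5 + 10 = -5
e12 coeff = 4*(-5) - (-1)*(-5) = -20 - 5 = -25
e13 coeff = 4*(-5) - (-2)*(-5) = -20 - 10 = -30
e23 coeff = (-1)*(-5) - (-2)*(-5) = 5 - 10 = -5
uv = -5 - 25*e12 - 30*e13 - 5*e23


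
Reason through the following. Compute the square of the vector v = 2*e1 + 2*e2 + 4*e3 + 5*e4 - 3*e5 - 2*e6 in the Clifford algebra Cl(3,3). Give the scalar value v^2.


v^2 = sum of c_i^2 * e_i^2
Positive signature terms (e_i^2 = +1): 2^2 + 2^2 + 4^2 = 24
Negative signature terms (e_j^2 = -1): 5^2 + (-3)^2 + (-2)^2 = 38
v^2 = 24 - 38 = -14


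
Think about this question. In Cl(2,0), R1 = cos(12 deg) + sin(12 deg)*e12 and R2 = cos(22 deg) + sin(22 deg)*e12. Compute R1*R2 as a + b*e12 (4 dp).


Same-plane rotors commute and their half-angles add:
R1*R2 = cos(a1 + a2) + sin(a1 + a2)*e12.
a1 + a2 = 12 + 22 = 34 deg
cos(34 deg) = 0.8290
sin(34 deg) = 0.5592
R1*R2 = 0.8290 + 0.5592*e12


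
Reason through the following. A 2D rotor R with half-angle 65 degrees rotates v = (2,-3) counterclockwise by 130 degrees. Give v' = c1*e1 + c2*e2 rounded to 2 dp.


Rotor R = cos(65deg) - sin(65deg)*e12
Rotation angle theta = 2 * 65 = 130 degrees
v' = R*v*~R rotates v by theta.
cos(130deg) = -0.6428, sin(130deg) = 0.7660
v'_1 = 2*cos(130deg) - (-3)*sin(130deg)
= 2*(-0.6428) - (-3)*0.7660
= 1.01
v'_2 = 2*sin(130deg) + (-3)*cos(130deg)
= 2*0.7660 + (-3)*(-0.6428)
= 3.46
v' = 1.01*e1 + 3.46*e2


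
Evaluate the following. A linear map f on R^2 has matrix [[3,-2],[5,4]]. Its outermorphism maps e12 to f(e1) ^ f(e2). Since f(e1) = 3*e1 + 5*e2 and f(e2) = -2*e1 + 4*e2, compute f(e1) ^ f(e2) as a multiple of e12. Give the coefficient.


The outermorphism of a linear map f sends e1^e2 to f(e1)^f(e2).
f(e1) = 3*e1 + 5*e2
f(e2) = -2*e1 + 4*e2
f(e1) ^ f(e2) = (3*e1 + 5*e2) ^ (-2*e1 + 4*e2)
= 3*4*e12 + 5*(-2)*e21
= (12 - (-10))*e12
= 22*e12
Coefficient = 22


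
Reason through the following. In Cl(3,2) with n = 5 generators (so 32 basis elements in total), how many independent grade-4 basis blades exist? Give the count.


Number of grade-k basis blades in Cl(p,q) with n = p + q is C(n, k).
n = 3 + 2 = 5
C(5, 4) = 5! / (4! * 1!)
= 120 / (24 * 1)
= 5


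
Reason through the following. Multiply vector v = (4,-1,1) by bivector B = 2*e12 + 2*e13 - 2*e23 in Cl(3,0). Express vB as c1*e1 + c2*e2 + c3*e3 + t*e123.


vB has grade-1 (vector) and grade-3 (trivector) parts: vB = (v _| B) + (v ^ B).
Vector part <vB>_1:
  e1: -v2*b12 - v3*b13 = -(-1)*(2) - (1)*(2) = 0
  e2: v1*b12 - v3*b23 = (4)*(2) - (1)*(-2) = 10
  e3: v1*b13 + v2*b23 = (4)*(2) + (-1)*(-2) = 10
Trivector part <vB>_3:
  e123: v1*b23 - v2*b13 + v3*b12 = (4)*(-2) - (-1)*(2) + (1)*(2) = -4
vB = 0*e1 + 10*e2 + 10*e3 - 4*e123


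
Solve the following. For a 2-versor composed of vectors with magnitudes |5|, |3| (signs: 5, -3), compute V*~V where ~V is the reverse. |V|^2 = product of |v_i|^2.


Each vector v_i has |v_i|^2 = s_i^2
Squared scales: 5^2 = 25, (-3)^2 = 9
|V|^2 = 25 * 9
= 225


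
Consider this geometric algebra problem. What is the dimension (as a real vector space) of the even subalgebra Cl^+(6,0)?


Even subalgebra dimension = 2^(n-1)
n = 6 + 0 = 6
2^(6 - 1) = 2^5 = 32
Verification: sum of C(6,k) for even k = 1 + 15 + 15 + 1 = 32
Result = 32


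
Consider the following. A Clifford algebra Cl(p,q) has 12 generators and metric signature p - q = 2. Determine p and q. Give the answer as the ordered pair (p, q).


We need p + q = 12 and p - q = 2.
Adding: 2p = 12 + 2 = 14, so p = 7.
Then q = 12 - 7 = 5.
(p, q) = (7, 5)


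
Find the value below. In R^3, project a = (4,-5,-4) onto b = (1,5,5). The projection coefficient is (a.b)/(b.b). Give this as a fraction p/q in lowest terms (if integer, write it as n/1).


Projection coefficient = (a . b) / (b . b)
a . b = 4*1 + (-5)*5 + (-4)*5
= 4 + (-25) + (-20) = -41
b . b = 1^2 + 5^2 + 5^2
= 1 + 25 + 25 = 51
Coefficient = -41/51
In lowest terms: -41/51


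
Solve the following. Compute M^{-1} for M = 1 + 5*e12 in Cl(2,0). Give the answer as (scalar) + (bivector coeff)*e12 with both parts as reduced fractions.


M = 1 + 5*e12, where e12^2 = -1.
Since M commutes with its reverse ~M = a - b*e12, M * ~M = a^2 - b^2*e12^2 = a^2 + b^2.
So M^{-1} = ~M / (a^2 + b^2) = (a - b*e12)/(a^2 + b^2).
a^2 + b^2 = 1 + 25 = 26
Scalar part = 1/26 = 1/26
Bivector coeff = -5/26 = -5/26
M^{-1} = 1/26 - 5/26*e12


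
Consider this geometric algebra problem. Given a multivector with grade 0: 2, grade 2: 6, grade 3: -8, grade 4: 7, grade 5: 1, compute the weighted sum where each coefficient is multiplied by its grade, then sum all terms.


Grade-weighted sum = sum of grade_k * coefficient_k
0*2 = 0
2*6 = 12
3*(-8) = -24
4*7 = 28
5*1 = 5
Total = 0 + 12 + (-24) + 28 + 5 = 21


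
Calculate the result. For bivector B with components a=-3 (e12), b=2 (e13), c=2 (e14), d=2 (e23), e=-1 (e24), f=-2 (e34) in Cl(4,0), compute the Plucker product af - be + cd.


Plucker relation: af - be + cd
a*f = (-3)*(-2) = 6
b*e = 2*(-1) = -2
c*d = 2*2 = 4
af - be + cd = 6 - (-2) + 4
= 12
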